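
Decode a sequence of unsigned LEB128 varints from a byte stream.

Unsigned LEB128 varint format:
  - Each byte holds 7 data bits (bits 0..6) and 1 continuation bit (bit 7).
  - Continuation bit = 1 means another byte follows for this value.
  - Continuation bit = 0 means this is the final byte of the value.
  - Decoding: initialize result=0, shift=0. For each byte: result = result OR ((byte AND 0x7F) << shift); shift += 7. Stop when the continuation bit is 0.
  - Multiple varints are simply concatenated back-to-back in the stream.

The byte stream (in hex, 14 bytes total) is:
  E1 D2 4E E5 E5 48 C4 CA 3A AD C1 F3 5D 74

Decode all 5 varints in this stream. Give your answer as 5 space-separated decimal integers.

  byte[0]=0xE1 cont=1 payload=0x61=97: acc |= 97<<0 -> acc=97 shift=7
  byte[1]=0xD2 cont=1 payload=0x52=82: acc |= 82<<7 -> acc=10593 shift=14
  byte[2]=0x4E cont=0 payload=0x4E=78: acc |= 78<<14 -> acc=1288545 shift=21 [end]
Varint 1: bytes[0:3] = E1 D2 4E -> value 1288545 (3 byte(s))
  byte[3]=0xE5 cont=1 payload=0x65=101: acc |= 101<<0 -> acc=101 shift=7
  byte[4]=0xE5 cont=1 payload=0x65=101: acc |= 101<<7 -> acc=13029 shift=14
  byte[5]=0x48 cont=0 payload=0x48=72: acc |= 72<<14 -> acc=1192677 shift=21 [end]
Varint 2: bytes[3:6] = E5 E5 48 -> value 1192677 (3 byte(s))
  byte[6]=0xC4 cont=1 payload=0x44=68: acc |= 68<<0 -> acc=68 shift=7
  byte[7]=0xCA cont=1 payload=0x4A=74: acc |= 74<<7 -> acc=9540 shift=14
  byte[8]=0x3A cont=0 payload=0x3A=58: acc |= 58<<14 -> acc=959812 shift=21 [end]
Varint 3: bytes[6:9] = C4 CA 3A -> value 959812 (3 byte(s))
  byte[9]=0xAD cont=1 payload=0x2D=45: acc |= 45<<0 -> acc=45 shift=7
  byte[10]=0xC1 cont=1 payload=0x41=65: acc |= 65<<7 -> acc=8365 shift=14
  byte[11]=0xF3 cont=1 payload=0x73=115: acc |= 115<<14 -> acc=1892525 shift=21
  byte[12]=0x5D cont=0 payload=0x5D=93: acc |= 93<<21 -> acc=196927661 shift=28 [end]
Varint 4: bytes[9:13] = AD C1 F3 5D -> value 196927661 (4 byte(s))
  byte[13]=0x74 cont=0 payload=0x74=116: acc |= 116<<0 -> acc=116 shift=7 [end]
Varint 5: bytes[13:14] = 74 -> value 116 (1 byte(s))

Answer: 1288545 1192677 959812 196927661 116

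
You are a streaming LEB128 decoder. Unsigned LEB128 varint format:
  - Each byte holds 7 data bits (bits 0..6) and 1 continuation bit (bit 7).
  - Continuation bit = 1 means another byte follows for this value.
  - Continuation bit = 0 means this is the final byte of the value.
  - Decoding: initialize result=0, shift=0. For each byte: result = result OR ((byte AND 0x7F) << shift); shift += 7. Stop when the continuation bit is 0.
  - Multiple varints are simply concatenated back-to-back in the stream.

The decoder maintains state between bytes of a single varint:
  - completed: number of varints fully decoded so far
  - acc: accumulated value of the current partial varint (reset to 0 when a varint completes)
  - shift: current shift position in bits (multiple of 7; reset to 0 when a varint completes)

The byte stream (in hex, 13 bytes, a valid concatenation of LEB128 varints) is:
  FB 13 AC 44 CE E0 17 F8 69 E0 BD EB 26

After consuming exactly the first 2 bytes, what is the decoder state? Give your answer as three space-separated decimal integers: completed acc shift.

byte[0]=0xFB cont=1 payload=0x7B: acc |= 123<<0 -> completed=0 acc=123 shift=7
byte[1]=0x13 cont=0 payload=0x13: varint #1 complete (value=2555); reset -> completed=1 acc=0 shift=0

Answer: 1 0 0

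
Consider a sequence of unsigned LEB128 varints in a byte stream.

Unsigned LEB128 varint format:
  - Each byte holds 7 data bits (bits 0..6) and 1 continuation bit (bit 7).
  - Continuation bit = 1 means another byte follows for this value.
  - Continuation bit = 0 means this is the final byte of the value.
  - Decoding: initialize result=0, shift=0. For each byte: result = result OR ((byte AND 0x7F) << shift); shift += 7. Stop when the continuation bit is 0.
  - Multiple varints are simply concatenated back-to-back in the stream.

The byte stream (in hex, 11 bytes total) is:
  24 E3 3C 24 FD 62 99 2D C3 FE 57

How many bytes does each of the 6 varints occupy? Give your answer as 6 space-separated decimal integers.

  byte[0]=0x24 cont=0 payload=0x24=36: acc |= 36<<0 -> acc=36 shift=7 [end]
Varint 1: bytes[0:1] = 24 -> value 36 (1 byte(s))
  byte[1]=0xE3 cont=1 payload=0x63=99: acc |= 99<<0 -> acc=99 shift=7
  byte[2]=0x3C cont=0 payload=0x3C=60: acc |= 60<<7 -> acc=7779 shift=14 [end]
Varint 2: bytes[1:3] = E3 3C -> value 7779 (2 byte(s))
  byte[3]=0x24 cont=0 payload=0x24=36: acc |= 36<<0 -> acc=36 shift=7 [end]
Varint 3: bytes[3:4] = 24 -> value 36 (1 byte(s))
  byte[4]=0xFD cont=1 payload=0x7D=125: acc |= 125<<0 -> acc=125 shift=7
  byte[5]=0x62 cont=0 payload=0x62=98: acc |= 98<<7 -> acc=12669 shift=14 [end]
Varint 4: bytes[4:6] = FD 62 -> value 12669 (2 byte(s))
  byte[6]=0x99 cont=1 payload=0x19=25: acc |= 25<<0 -> acc=25 shift=7
  byte[7]=0x2D cont=0 payload=0x2D=45: acc |= 45<<7 -> acc=5785 shift=14 [end]
Varint 5: bytes[6:8] = 99 2D -> value 5785 (2 byte(s))
  byte[8]=0xC3 cont=1 payload=0x43=67: acc |= 67<<0 -> acc=67 shift=7
  byte[9]=0xFE cont=1 payload=0x7E=126: acc |= 126<<7 -> acc=16195 shift=14
  byte[10]=0x57 cont=0 payload=0x57=87: acc |= 87<<14 -> acc=1441603 shift=21 [end]
Varint 6: bytes[8:11] = C3 FE 57 -> value 1441603 (3 byte(s))

Answer: 1 2 1 2 2 3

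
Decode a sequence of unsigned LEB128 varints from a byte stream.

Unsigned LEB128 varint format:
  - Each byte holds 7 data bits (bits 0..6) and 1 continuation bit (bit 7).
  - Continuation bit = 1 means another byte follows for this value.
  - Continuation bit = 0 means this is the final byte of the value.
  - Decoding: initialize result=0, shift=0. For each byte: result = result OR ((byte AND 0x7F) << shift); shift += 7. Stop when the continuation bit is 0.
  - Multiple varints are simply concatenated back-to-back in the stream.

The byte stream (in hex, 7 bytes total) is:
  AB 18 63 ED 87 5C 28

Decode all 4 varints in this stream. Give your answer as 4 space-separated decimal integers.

Answer: 3115 99 1508333 40

Derivation:
  byte[0]=0xAB cont=1 payload=0x2B=43: acc |= 43<<0 -> acc=43 shift=7
  byte[1]=0x18 cont=0 payload=0x18=24: acc |= 24<<7 -> acc=3115 shift=14 [end]
Varint 1: bytes[0:2] = AB 18 -> value 3115 (2 byte(s))
  byte[2]=0x63 cont=0 payload=0x63=99: acc |= 99<<0 -> acc=99 shift=7 [end]
Varint 2: bytes[2:3] = 63 -> value 99 (1 byte(s))
  byte[3]=0xED cont=1 payload=0x6D=109: acc |= 109<<0 -> acc=109 shift=7
  byte[4]=0x87 cont=1 payload=0x07=7: acc |= 7<<7 -> acc=1005 shift=14
  byte[5]=0x5C cont=0 payload=0x5C=92: acc |= 92<<14 -> acc=1508333 shift=21 [end]
Varint 3: bytes[3:6] = ED 87 5C -> value 1508333 (3 byte(s))
  byte[6]=0x28 cont=0 payload=0x28=40: acc |= 40<<0 -> acc=40 shift=7 [end]
Varint 4: bytes[6:7] = 28 -> value 40 (1 byte(s))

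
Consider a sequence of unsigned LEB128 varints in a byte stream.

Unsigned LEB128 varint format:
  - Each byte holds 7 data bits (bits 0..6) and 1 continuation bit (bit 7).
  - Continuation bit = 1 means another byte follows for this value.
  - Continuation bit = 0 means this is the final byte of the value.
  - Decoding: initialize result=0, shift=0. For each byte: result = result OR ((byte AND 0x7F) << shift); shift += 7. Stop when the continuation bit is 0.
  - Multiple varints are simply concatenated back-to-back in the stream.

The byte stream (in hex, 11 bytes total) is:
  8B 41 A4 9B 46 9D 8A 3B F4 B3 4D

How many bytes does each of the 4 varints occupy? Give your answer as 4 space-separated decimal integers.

  byte[0]=0x8B cont=1 payload=0x0B=11: acc |= 11<<0 -> acc=11 shift=7
  byte[1]=0x41 cont=0 payload=0x41=65: acc |= 65<<7 -> acc=8331 shift=14 [end]
Varint 1: bytes[0:2] = 8B 41 -> value 8331 (2 byte(s))
  byte[2]=0xA4 cont=1 payload=0x24=36: acc |= 36<<0 -> acc=36 shift=7
  byte[3]=0x9B cont=1 payload=0x1B=27: acc |= 27<<7 -> acc=3492 shift=14
  byte[4]=0x46 cont=0 payload=0x46=70: acc |= 70<<14 -> acc=1150372 shift=21 [end]
Varint 2: bytes[2:5] = A4 9B 46 -> value 1150372 (3 byte(s))
  byte[5]=0x9D cont=1 payload=0x1D=29: acc |= 29<<0 -> acc=29 shift=7
  byte[6]=0x8A cont=1 payload=0x0A=10: acc |= 10<<7 -> acc=1309 shift=14
  byte[7]=0x3B cont=0 payload=0x3B=59: acc |= 59<<14 -> acc=967965 shift=21 [end]
Varint 3: bytes[5:8] = 9D 8A 3B -> value 967965 (3 byte(s))
  byte[8]=0xF4 cont=1 payload=0x74=116: acc |= 116<<0 -> acc=116 shift=7
  byte[9]=0xB3 cont=1 payload=0x33=51: acc |= 51<<7 -> acc=6644 shift=14
  byte[10]=0x4D cont=0 payload=0x4D=77: acc |= 77<<14 -> acc=1268212 shift=21 [end]
Varint 4: bytes[8:11] = F4 B3 4D -> value 1268212 (3 byte(s))

Answer: 2 3 3 3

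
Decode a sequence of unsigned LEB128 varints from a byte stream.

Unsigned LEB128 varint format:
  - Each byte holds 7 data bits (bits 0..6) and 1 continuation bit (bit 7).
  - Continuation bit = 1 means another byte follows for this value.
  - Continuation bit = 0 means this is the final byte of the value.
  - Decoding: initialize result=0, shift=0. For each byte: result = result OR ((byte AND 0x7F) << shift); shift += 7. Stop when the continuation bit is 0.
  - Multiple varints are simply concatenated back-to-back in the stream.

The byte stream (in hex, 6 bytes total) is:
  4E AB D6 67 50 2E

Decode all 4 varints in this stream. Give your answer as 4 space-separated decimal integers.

Answer: 78 1698603 80 46

Derivation:
  byte[0]=0x4E cont=0 payload=0x4E=78: acc |= 78<<0 -> acc=78 shift=7 [end]
Varint 1: bytes[0:1] = 4E -> value 78 (1 byte(s))
  byte[1]=0xAB cont=1 payload=0x2B=43: acc |= 43<<0 -> acc=43 shift=7
  byte[2]=0xD6 cont=1 payload=0x56=86: acc |= 86<<7 -> acc=11051 shift=14
  byte[3]=0x67 cont=0 payload=0x67=103: acc |= 103<<14 -> acc=1698603 shift=21 [end]
Varint 2: bytes[1:4] = AB D6 67 -> value 1698603 (3 byte(s))
  byte[4]=0x50 cont=0 payload=0x50=80: acc |= 80<<0 -> acc=80 shift=7 [end]
Varint 3: bytes[4:5] = 50 -> value 80 (1 byte(s))
  byte[5]=0x2E cont=0 payload=0x2E=46: acc |= 46<<0 -> acc=46 shift=7 [end]
Varint 4: bytes[5:6] = 2E -> value 46 (1 byte(s))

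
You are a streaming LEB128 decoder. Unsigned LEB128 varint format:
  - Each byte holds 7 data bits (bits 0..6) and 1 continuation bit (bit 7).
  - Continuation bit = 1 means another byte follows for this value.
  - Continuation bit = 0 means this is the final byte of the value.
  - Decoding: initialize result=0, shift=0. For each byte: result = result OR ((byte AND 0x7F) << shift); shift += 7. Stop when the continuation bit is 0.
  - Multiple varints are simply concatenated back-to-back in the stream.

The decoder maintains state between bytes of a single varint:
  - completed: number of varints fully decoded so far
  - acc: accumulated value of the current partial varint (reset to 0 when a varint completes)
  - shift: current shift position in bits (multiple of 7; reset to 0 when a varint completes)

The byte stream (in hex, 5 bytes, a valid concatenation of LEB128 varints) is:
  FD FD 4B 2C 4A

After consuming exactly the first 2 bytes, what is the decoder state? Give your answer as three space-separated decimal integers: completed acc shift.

byte[0]=0xFD cont=1 payload=0x7D: acc |= 125<<0 -> completed=0 acc=125 shift=7
byte[1]=0xFD cont=1 payload=0x7D: acc |= 125<<7 -> completed=0 acc=16125 shift=14

Answer: 0 16125 14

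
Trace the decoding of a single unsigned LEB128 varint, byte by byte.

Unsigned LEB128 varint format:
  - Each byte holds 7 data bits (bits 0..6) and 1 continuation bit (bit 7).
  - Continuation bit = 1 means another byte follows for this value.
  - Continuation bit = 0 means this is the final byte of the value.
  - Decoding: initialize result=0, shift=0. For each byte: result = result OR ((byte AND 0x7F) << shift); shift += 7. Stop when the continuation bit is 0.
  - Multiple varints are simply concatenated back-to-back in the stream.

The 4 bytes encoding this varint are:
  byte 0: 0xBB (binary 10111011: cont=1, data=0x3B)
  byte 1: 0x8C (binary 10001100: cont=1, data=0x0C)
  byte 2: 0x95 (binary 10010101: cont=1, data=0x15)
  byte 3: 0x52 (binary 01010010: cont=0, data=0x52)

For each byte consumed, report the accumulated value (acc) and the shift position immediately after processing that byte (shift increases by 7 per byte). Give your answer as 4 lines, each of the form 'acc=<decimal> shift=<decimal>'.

Answer: acc=59 shift=7
acc=1595 shift=14
acc=345659 shift=21
acc=172312123 shift=28

Derivation:
byte 0=0xBB: payload=0x3B=59, contrib = 59<<0 = 59; acc -> 59, shift -> 7
byte 1=0x8C: payload=0x0C=12, contrib = 12<<7 = 1536; acc -> 1595, shift -> 14
byte 2=0x95: payload=0x15=21, contrib = 21<<14 = 344064; acc -> 345659, shift -> 21
byte 3=0x52: payload=0x52=82, contrib = 82<<21 = 171966464; acc -> 172312123, shift -> 28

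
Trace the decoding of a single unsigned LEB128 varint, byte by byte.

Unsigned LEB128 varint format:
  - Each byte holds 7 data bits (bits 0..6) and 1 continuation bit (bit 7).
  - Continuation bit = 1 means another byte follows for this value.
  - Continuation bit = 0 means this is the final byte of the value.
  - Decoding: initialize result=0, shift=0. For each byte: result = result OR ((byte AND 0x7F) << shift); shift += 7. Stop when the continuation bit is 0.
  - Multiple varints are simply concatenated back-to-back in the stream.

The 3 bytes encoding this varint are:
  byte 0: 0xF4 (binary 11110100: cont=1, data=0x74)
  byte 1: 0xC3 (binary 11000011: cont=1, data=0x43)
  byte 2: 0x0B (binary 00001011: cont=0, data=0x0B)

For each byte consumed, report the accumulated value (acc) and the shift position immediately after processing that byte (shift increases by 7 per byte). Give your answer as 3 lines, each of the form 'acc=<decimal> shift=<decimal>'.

Answer: acc=116 shift=7
acc=8692 shift=14
acc=188916 shift=21

Derivation:
byte 0=0xF4: payload=0x74=116, contrib = 116<<0 = 116; acc -> 116, shift -> 7
byte 1=0xC3: payload=0x43=67, contrib = 67<<7 = 8576; acc -> 8692, shift -> 14
byte 2=0x0B: payload=0x0B=11, contrib = 11<<14 = 180224; acc -> 188916, shift -> 21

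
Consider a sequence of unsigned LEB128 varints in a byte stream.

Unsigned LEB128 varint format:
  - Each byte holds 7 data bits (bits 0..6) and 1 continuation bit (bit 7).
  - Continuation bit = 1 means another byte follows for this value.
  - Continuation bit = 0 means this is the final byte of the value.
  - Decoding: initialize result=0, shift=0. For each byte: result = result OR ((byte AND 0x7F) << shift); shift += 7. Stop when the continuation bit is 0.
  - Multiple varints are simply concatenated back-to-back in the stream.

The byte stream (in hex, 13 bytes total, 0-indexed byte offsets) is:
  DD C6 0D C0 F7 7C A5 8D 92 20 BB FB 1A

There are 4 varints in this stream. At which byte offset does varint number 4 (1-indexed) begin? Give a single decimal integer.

Answer: 10

Derivation:
  byte[0]=0xDD cont=1 payload=0x5D=93: acc |= 93<<0 -> acc=93 shift=7
  byte[1]=0xC6 cont=1 payload=0x46=70: acc |= 70<<7 -> acc=9053 shift=14
  byte[2]=0x0D cont=0 payload=0x0D=13: acc |= 13<<14 -> acc=222045 shift=21 [end]
Varint 1: bytes[0:3] = DD C6 0D -> value 222045 (3 byte(s))
  byte[3]=0xC0 cont=1 payload=0x40=64: acc |= 64<<0 -> acc=64 shift=7
  byte[4]=0xF7 cont=1 payload=0x77=119: acc |= 119<<7 -> acc=15296 shift=14
  byte[5]=0x7C cont=0 payload=0x7C=124: acc |= 124<<14 -> acc=2046912 shift=21 [end]
Varint 2: bytes[3:6] = C0 F7 7C -> value 2046912 (3 byte(s))
  byte[6]=0xA5 cont=1 payload=0x25=37: acc |= 37<<0 -> acc=37 shift=7
  byte[7]=0x8D cont=1 payload=0x0D=13: acc |= 13<<7 -> acc=1701 shift=14
  byte[8]=0x92 cont=1 payload=0x12=18: acc |= 18<<14 -> acc=296613 shift=21
  byte[9]=0x20 cont=0 payload=0x20=32: acc |= 32<<21 -> acc=67405477 shift=28 [end]
Varint 3: bytes[6:10] = A5 8D 92 20 -> value 67405477 (4 byte(s))
  byte[10]=0xBB cont=1 payload=0x3B=59: acc |= 59<<0 -> acc=59 shift=7
  byte[11]=0xFB cont=1 payload=0x7B=123: acc |= 123<<7 -> acc=15803 shift=14
  byte[12]=0x1A cont=0 payload=0x1A=26: acc |= 26<<14 -> acc=441787 shift=21 [end]
Varint 4: bytes[10:13] = BB FB 1A -> value 441787 (3 byte(s))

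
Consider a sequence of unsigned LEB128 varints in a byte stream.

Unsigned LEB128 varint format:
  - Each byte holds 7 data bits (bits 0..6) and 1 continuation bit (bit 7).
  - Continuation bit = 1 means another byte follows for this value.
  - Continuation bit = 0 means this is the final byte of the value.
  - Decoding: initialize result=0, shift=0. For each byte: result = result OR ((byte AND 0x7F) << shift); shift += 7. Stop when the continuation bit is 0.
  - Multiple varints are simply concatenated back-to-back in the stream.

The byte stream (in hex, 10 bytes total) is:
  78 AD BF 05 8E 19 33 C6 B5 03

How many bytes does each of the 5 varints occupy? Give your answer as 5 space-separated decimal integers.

  byte[0]=0x78 cont=0 payload=0x78=120: acc |= 120<<0 -> acc=120 shift=7 [end]
Varint 1: bytes[0:1] = 78 -> value 120 (1 byte(s))
  byte[1]=0xAD cont=1 payload=0x2D=45: acc |= 45<<0 -> acc=45 shift=7
  byte[2]=0xBF cont=1 payload=0x3F=63: acc |= 63<<7 -> acc=8109 shift=14
  byte[3]=0x05 cont=0 payload=0x05=5: acc |= 5<<14 -> acc=90029 shift=21 [end]
Varint 2: bytes[1:4] = AD BF 05 -> value 90029 (3 byte(s))
  byte[4]=0x8E cont=1 payload=0x0E=14: acc |= 14<<0 -> acc=14 shift=7
  byte[5]=0x19 cont=0 payload=0x19=25: acc |= 25<<7 -> acc=3214 shift=14 [end]
Varint 3: bytes[4:6] = 8E 19 -> value 3214 (2 byte(s))
  byte[6]=0x33 cont=0 payload=0x33=51: acc |= 51<<0 -> acc=51 shift=7 [end]
Varint 4: bytes[6:7] = 33 -> value 51 (1 byte(s))
  byte[7]=0xC6 cont=1 payload=0x46=70: acc |= 70<<0 -> acc=70 shift=7
  byte[8]=0xB5 cont=1 payload=0x35=53: acc |= 53<<7 -> acc=6854 shift=14
  byte[9]=0x03 cont=0 payload=0x03=3: acc |= 3<<14 -> acc=56006 shift=21 [end]
Varint 5: bytes[7:10] = C6 B5 03 -> value 56006 (3 byte(s))

Answer: 1 3 2 1 3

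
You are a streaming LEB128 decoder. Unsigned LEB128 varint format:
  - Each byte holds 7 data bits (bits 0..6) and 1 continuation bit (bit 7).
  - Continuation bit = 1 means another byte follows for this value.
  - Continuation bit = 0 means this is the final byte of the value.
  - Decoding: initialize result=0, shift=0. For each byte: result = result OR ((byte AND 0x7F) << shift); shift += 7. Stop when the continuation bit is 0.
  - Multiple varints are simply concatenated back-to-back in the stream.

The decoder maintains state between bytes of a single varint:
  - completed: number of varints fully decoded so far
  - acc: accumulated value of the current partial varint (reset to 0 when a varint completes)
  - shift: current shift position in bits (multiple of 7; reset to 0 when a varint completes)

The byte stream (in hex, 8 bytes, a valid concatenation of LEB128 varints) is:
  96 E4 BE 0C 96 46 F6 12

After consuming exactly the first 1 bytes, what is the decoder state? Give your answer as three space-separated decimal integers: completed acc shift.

byte[0]=0x96 cont=1 payload=0x16: acc |= 22<<0 -> completed=0 acc=22 shift=7

Answer: 0 22 7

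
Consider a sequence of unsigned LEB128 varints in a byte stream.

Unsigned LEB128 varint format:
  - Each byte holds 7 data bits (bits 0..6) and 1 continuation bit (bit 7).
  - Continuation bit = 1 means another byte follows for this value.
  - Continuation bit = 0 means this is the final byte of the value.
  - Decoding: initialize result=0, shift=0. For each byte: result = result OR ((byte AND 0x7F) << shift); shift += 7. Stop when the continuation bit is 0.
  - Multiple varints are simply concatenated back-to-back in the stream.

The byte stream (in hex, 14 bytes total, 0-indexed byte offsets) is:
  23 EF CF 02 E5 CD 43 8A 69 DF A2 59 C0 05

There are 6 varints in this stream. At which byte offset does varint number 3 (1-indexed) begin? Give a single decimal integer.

  byte[0]=0x23 cont=0 payload=0x23=35: acc |= 35<<0 -> acc=35 shift=7 [end]
Varint 1: bytes[0:1] = 23 -> value 35 (1 byte(s))
  byte[1]=0xEF cont=1 payload=0x6F=111: acc |= 111<<0 -> acc=111 shift=7
  byte[2]=0xCF cont=1 payload=0x4F=79: acc |= 79<<7 -> acc=10223 shift=14
  byte[3]=0x02 cont=0 payload=0x02=2: acc |= 2<<14 -> acc=42991 shift=21 [end]
Varint 2: bytes[1:4] = EF CF 02 -> value 42991 (3 byte(s))
  byte[4]=0xE5 cont=1 payload=0x65=101: acc |= 101<<0 -> acc=101 shift=7
  byte[5]=0xCD cont=1 payload=0x4D=77: acc |= 77<<7 -> acc=9957 shift=14
  byte[6]=0x43 cont=0 payload=0x43=67: acc |= 67<<14 -> acc=1107685 shift=21 [end]
Varint 3: bytes[4:7] = E5 CD 43 -> value 1107685 (3 byte(s))
  byte[7]=0x8A cont=1 payload=0x0A=10: acc |= 10<<0 -> acc=10 shift=7
  byte[8]=0x69 cont=0 payload=0x69=105: acc |= 105<<7 -> acc=13450 shift=14 [end]
Varint 4: bytes[7:9] = 8A 69 -> value 13450 (2 byte(s))
  byte[9]=0xDF cont=1 payload=0x5F=95: acc |= 95<<0 -> acc=95 shift=7
  byte[10]=0xA2 cont=1 payload=0x22=34: acc |= 34<<7 -> acc=4447 shift=14
  byte[11]=0x59 cont=0 payload=0x59=89: acc |= 89<<14 -> acc=1462623 shift=21 [end]
Varint 5: bytes[9:12] = DF A2 59 -> value 1462623 (3 byte(s))
  byte[12]=0xC0 cont=1 payload=0x40=64: acc |= 64<<0 -> acc=64 shift=7
  byte[13]=0x05 cont=0 payload=0x05=5: acc |= 5<<7 -> acc=704 shift=14 [end]
Varint 6: bytes[12:14] = C0 05 -> value 704 (2 byte(s))

Answer: 4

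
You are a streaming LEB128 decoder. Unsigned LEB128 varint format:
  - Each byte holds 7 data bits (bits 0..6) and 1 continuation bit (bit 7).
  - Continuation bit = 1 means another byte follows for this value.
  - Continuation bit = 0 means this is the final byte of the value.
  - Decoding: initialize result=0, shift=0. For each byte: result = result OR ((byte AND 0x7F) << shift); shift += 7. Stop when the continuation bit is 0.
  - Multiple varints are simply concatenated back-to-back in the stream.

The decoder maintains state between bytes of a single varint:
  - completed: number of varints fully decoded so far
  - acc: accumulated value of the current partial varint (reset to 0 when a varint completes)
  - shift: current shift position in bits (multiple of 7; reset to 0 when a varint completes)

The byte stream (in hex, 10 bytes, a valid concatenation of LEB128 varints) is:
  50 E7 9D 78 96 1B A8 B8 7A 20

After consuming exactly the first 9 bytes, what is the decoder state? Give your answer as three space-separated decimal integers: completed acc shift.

Answer: 4 0 0

Derivation:
byte[0]=0x50 cont=0 payload=0x50: varint #1 complete (value=80); reset -> completed=1 acc=0 shift=0
byte[1]=0xE7 cont=1 payload=0x67: acc |= 103<<0 -> completed=1 acc=103 shift=7
byte[2]=0x9D cont=1 payload=0x1D: acc |= 29<<7 -> completed=1 acc=3815 shift=14
byte[3]=0x78 cont=0 payload=0x78: varint #2 complete (value=1969895); reset -> completed=2 acc=0 shift=0
byte[4]=0x96 cont=1 payload=0x16: acc |= 22<<0 -> completed=2 acc=22 shift=7
byte[5]=0x1B cont=0 payload=0x1B: varint #3 complete (value=3478); reset -> completed=3 acc=0 shift=0
byte[6]=0xA8 cont=1 payload=0x28: acc |= 40<<0 -> completed=3 acc=40 shift=7
byte[7]=0xB8 cont=1 payload=0x38: acc |= 56<<7 -> completed=3 acc=7208 shift=14
byte[8]=0x7A cont=0 payload=0x7A: varint #4 complete (value=2006056); reset -> completed=4 acc=0 shift=0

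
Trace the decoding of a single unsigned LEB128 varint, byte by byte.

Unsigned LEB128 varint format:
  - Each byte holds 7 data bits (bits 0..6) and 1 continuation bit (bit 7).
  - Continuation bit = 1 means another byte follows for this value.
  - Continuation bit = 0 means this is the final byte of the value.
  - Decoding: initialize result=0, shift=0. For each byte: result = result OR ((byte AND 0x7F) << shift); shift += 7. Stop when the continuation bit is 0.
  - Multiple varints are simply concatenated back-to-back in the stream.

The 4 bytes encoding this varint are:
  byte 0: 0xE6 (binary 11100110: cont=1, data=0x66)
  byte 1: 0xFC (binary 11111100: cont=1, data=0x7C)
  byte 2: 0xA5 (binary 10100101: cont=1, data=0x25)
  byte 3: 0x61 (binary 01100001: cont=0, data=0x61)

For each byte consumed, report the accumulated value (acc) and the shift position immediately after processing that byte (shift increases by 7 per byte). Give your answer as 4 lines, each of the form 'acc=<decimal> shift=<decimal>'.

Answer: acc=102 shift=7
acc=15974 shift=14
acc=622182 shift=21
acc=204045926 shift=28

Derivation:
byte 0=0xE6: payload=0x66=102, contrib = 102<<0 = 102; acc -> 102, shift -> 7
byte 1=0xFC: payload=0x7C=124, contrib = 124<<7 = 15872; acc -> 15974, shift -> 14
byte 2=0xA5: payload=0x25=37, contrib = 37<<14 = 606208; acc -> 622182, shift -> 21
byte 3=0x61: payload=0x61=97, contrib = 97<<21 = 203423744; acc -> 204045926, shift -> 28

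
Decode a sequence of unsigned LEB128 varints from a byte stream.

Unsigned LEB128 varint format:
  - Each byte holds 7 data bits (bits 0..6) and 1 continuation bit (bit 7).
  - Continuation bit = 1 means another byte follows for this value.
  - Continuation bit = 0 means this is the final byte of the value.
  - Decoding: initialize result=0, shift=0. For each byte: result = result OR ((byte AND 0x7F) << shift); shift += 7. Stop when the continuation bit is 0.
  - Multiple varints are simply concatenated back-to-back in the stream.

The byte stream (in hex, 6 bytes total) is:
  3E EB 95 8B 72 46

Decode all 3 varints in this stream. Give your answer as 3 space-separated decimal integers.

Answer: 62 239258347 70

Derivation:
  byte[0]=0x3E cont=0 payload=0x3E=62: acc |= 62<<0 -> acc=62 shift=7 [end]
Varint 1: bytes[0:1] = 3E -> value 62 (1 byte(s))
  byte[1]=0xEB cont=1 payload=0x6B=107: acc |= 107<<0 -> acc=107 shift=7
  byte[2]=0x95 cont=1 payload=0x15=21: acc |= 21<<7 -> acc=2795 shift=14
  byte[3]=0x8B cont=1 payload=0x0B=11: acc |= 11<<14 -> acc=183019 shift=21
  byte[4]=0x72 cont=0 payload=0x72=114: acc |= 114<<21 -> acc=239258347 shift=28 [end]
Varint 2: bytes[1:5] = EB 95 8B 72 -> value 239258347 (4 byte(s))
  byte[5]=0x46 cont=0 payload=0x46=70: acc |= 70<<0 -> acc=70 shift=7 [end]
Varint 3: bytes[5:6] = 46 -> value 70 (1 byte(s))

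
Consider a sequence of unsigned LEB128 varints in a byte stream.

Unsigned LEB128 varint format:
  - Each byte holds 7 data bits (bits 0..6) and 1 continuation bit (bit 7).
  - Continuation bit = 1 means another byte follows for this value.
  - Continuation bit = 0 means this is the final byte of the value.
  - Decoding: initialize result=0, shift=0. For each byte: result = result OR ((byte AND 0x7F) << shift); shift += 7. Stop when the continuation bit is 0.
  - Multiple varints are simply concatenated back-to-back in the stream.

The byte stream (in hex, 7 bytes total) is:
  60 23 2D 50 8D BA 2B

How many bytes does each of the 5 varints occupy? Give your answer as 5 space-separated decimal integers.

  byte[0]=0x60 cont=0 payload=0x60=96: acc |= 96<<0 -> acc=96 shift=7 [end]
Varint 1: bytes[0:1] = 60 -> value 96 (1 byte(s))
  byte[1]=0x23 cont=0 payload=0x23=35: acc |= 35<<0 -> acc=35 shift=7 [end]
Varint 2: bytes[1:2] = 23 -> value 35 (1 byte(s))
  byte[2]=0x2D cont=0 payload=0x2D=45: acc |= 45<<0 -> acc=45 shift=7 [end]
Varint 3: bytes[2:3] = 2D -> value 45 (1 byte(s))
  byte[3]=0x50 cont=0 payload=0x50=80: acc |= 80<<0 -> acc=80 shift=7 [end]
Varint 4: bytes[3:4] = 50 -> value 80 (1 byte(s))
  byte[4]=0x8D cont=1 payload=0x0D=13: acc |= 13<<0 -> acc=13 shift=7
  byte[5]=0xBA cont=1 payload=0x3A=58: acc |= 58<<7 -> acc=7437 shift=14
  byte[6]=0x2B cont=0 payload=0x2B=43: acc |= 43<<14 -> acc=711949 shift=21 [end]
Varint 5: bytes[4:7] = 8D BA 2B -> value 711949 (3 byte(s))

Answer: 1 1 1 1 3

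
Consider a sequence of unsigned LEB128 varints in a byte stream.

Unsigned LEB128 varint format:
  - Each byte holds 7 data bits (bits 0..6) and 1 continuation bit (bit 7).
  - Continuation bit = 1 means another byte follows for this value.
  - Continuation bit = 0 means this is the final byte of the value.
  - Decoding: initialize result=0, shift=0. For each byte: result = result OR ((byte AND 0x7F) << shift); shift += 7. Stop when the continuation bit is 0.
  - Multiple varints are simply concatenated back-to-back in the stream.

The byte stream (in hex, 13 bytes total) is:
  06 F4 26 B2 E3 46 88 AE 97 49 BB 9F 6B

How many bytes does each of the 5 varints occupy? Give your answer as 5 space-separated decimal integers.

Answer: 1 2 3 4 3

Derivation:
  byte[0]=0x06 cont=0 payload=0x06=6: acc |= 6<<0 -> acc=6 shift=7 [end]
Varint 1: bytes[0:1] = 06 -> value 6 (1 byte(s))
  byte[1]=0xF4 cont=1 payload=0x74=116: acc |= 116<<0 -> acc=116 shift=7
  byte[2]=0x26 cont=0 payload=0x26=38: acc |= 38<<7 -> acc=4980 shift=14 [end]
Varint 2: bytes[1:3] = F4 26 -> value 4980 (2 byte(s))
  byte[3]=0xB2 cont=1 payload=0x32=50: acc |= 50<<0 -> acc=50 shift=7
  byte[4]=0xE3 cont=1 payload=0x63=99: acc |= 99<<7 -> acc=12722 shift=14
  byte[5]=0x46 cont=0 payload=0x46=70: acc |= 70<<14 -> acc=1159602 shift=21 [end]
Varint 3: bytes[3:6] = B2 E3 46 -> value 1159602 (3 byte(s))
  byte[6]=0x88 cont=1 payload=0x08=8: acc |= 8<<0 -> acc=8 shift=7
  byte[7]=0xAE cont=1 payload=0x2E=46: acc |= 46<<7 -> acc=5896 shift=14
  byte[8]=0x97 cont=1 payload=0x17=23: acc |= 23<<14 -> acc=382728 shift=21
  byte[9]=0x49 cont=0 payload=0x49=73: acc |= 73<<21 -> acc=153474824 shift=28 [end]
Varint 4: bytes[6:10] = 88 AE 97 49 -> value 153474824 (4 byte(s))
  byte[10]=0xBB cont=1 payload=0x3B=59: acc |= 59<<0 -> acc=59 shift=7
  byte[11]=0x9F cont=1 payload=0x1F=31: acc |= 31<<7 -> acc=4027 shift=14
  byte[12]=0x6B cont=0 payload=0x6B=107: acc |= 107<<14 -> acc=1757115 shift=21 [end]
Varint 5: bytes[10:13] = BB 9F 6B -> value 1757115 (3 byte(s))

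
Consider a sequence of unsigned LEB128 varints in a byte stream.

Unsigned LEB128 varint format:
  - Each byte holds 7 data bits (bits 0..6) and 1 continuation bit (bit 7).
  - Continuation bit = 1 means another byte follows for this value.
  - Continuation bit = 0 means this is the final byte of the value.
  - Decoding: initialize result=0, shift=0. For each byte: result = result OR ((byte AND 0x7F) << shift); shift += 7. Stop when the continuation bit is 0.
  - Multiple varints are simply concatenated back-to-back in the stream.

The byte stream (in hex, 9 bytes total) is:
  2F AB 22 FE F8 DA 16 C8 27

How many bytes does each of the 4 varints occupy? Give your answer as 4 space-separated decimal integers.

Answer: 1 2 4 2

Derivation:
  byte[0]=0x2F cont=0 payload=0x2F=47: acc |= 47<<0 -> acc=47 shift=7 [end]
Varint 1: bytes[0:1] = 2F -> value 47 (1 byte(s))
  byte[1]=0xAB cont=1 payload=0x2B=43: acc |= 43<<0 -> acc=43 shift=7
  byte[2]=0x22 cont=0 payload=0x22=34: acc |= 34<<7 -> acc=4395 shift=14 [end]
Varint 2: bytes[1:3] = AB 22 -> value 4395 (2 byte(s))
  byte[3]=0xFE cont=1 payload=0x7E=126: acc |= 126<<0 -> acc=126 shift=7
  byte[4]=0xF8 cont=1 payload=0x78=120: acc |= 120<<7 -> acc=15486 shift=14
  byte[5]=0xDA cont=1 payload=0x5A=90: acc |= 90<<14 -> acc=1490046 shift=21
  byte[6]=0x16 cont=0 payload=0x16=22: acc |= 22<<21 -> acc=47627390 shift=28 [end]
Varint 3: bytes[3:7] = FE F8 DA 16 -> value 47627390 (4 byte(s))
  byte[7]=0xC8 cont=1 payload=0x48=72: acc |= 72<<0 -> acc=72 shift=7
  byte[8]=0x27 cont=0 payload=0x27=39: acc |= 39<<7 -> acc=5064 shift=14 [end]
Varint 4: bytes[7:9] = C8 27 -> value 5064 (2 byte(s))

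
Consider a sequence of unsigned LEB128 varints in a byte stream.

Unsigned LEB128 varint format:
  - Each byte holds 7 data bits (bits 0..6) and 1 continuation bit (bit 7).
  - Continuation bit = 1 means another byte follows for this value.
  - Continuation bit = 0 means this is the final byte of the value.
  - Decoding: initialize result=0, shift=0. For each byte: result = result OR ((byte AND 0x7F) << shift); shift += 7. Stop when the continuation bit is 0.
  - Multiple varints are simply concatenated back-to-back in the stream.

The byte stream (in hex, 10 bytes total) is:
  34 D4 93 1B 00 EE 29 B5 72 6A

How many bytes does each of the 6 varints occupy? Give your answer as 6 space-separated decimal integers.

Answer: 1 3 1 2 2 1

Derivation:
  byte[0]=0x34 cont=0 payload=0x34=52: acc |= 52<<0 -> acc=52 shift=7 [end]
Varint 1: bytes[0:1] = 34 -> value 52 (1 byte(s))
  byte[1]=0xD4 cont=1 payload=0x54=84: acc |= 84<<0 -> acc=84 shift=7
  byte[2]=0x93 cont=1 payload=0x13=19: acc |= 19<<7 -> acc=2516 shift=14
  byte[3]=0x1B cont=0 payload=0x1B=27: acc |= 27<<14 -> acc=444884 shift=21 [end]
Varint 2: bytes[1:4] = D4 93 1B -> value 444884 (3 byte(s))
  byte[4]=0x00 cont=0 payload=0x00=0: acc |= 0<<0 -> acc=0 shift=7 [end]
Varint 3: bytes[4:5] = 00 -> value 0 (1 byte(s))
  byte[5]=0xEE cont=1 payload=0x6E=110: acc |= 110<<0 -> acc=110 shift=7
  byte[6]=0x29 cont=0 payload=0x29=41: acc |= 41<<7 -> acc=5358 shift=14 [end]
Varint 4: bytes[5:7] = EE 29 -> value 5358 (2 byte(s))
  byte[7]=0xB5 cont=1 payload=0x35=53: acc |= 53<<0 -> acc=53 shift=7
  byte[8]=0x72 cont=0 payload=0x72=114: acc |= 114<<7 -> acc=14645 shift=14 [end]
Varint 5: bytes[7:9] = B5 72 -> value 14645 (2 byte(s))
  byte[9]=0x6A cont=0 payload=0x6A=106: acc |= 106<<0 -> acc=106 shift=7 [end]
Varint 6: bytes[9:10] = 6A -> value 106 (1 byte(s))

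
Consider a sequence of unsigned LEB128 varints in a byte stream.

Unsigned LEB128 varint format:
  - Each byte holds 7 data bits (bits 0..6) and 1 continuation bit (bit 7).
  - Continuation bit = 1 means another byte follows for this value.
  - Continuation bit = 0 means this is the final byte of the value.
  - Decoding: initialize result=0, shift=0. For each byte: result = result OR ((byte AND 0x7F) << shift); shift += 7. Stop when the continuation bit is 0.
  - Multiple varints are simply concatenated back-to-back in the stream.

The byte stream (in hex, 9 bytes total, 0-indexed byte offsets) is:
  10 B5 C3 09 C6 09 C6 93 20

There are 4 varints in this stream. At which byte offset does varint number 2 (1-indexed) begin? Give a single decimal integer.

Answer: 1

Derivation:
  byte[0]=0x10 cont=0 payload=0x10=16: acc |= 16<<0 -> acc=16 shift=7 [end]
Varint 1: bytes[0:1] = 10 -> value 16 (1 byte(s))
  byte[1]=0xB5 cont=1 payload=0x35=53: acc |= 53<<0 -> acc=53 shift=7
  byte[2]=0xC3 cont=1 payload=0x43=67: acc |= 67<<7 -> acc=8629 shift=14
  byte[3]=0x09 cont=0 payload=0x09=9: acc |= 9<<14 -> acc=156085 shift=21 [end]
Varint 2: bytes[1:4] = B5 C3 09 -> value 156085 (3 byte(s))
  byte[4]=0xC6 cont=1 payload=0x46=70: acc |= 70<<0 -> acc=70 shift=7
  byte[5]=0x09 cont=0 payload=0x09=9: acc |= 9<<7 -> acc=1222 shift=14 [end]
Varint 3: bytes[4:6] = C6 09 -> value 1222 (2 byte(s))
  byte[6]=0xC6 cont=1 payload=0x46=70: acc |= 70<<0 -> acc=70 shift=7
  byte[7]=0x93 cont=1 payload=0x13=19: acc |= 19<<7 -> acc=2502 shift=14
  byte[8]=0x20 cont=0 payload=0x20=32: acc |= 32<<14 -> acc=526790 shift=21 [end]
Varint 4: bytes[6:9] = C6 93 20 -> value 526790 (3 byte(s))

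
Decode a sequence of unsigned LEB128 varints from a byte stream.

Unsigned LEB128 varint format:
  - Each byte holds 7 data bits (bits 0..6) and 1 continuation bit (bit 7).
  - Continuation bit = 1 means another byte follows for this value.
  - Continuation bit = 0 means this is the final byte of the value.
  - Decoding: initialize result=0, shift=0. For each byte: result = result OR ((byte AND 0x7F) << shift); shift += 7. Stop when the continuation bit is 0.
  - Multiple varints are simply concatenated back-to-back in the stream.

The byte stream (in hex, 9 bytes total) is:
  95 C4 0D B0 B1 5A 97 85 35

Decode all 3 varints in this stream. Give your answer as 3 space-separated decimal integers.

  byte[0]=0x95 cont=1 payload=0x15=21: acc |= 21<<0 -> acc=21 shift=7
  byte[1]=0xC4 cont=1 payload=0x44=68: acc |= 68<<7 -> acc=8725 shift=14
  byte[2]=0x0D cont=0 payload=0x0D=13: acc |= 13<<14 -> acc=221717 shift=21 [end]
Varint 1: bytes[0:3] = 95 C4 0D -> value 221717 (3 byte(s))
  byte[3]=0xB0 cont=1 payload=0x30=48: acc |= 48<<0 -> acc=48 shift=7
  byte[4]=0xB1 cont=1 payload=0x31=49: acc |= 49<<7 -> acc=6320 shift=14
  byte[5]=0x5A cont=0 payload=0x5A=90: acc |= 90<<14 -> acc=1480880 shift=21 [end]
Varint 2: bytes[3:6] = B0 B1 5A -> value 1480880 (3 byte(s))
  byte[6]=0x97 cont=1 payload=0x17=23: acc |= 23<<0 -> acc=23 shift=7
  byte[7]=0x85 cont=1 payload=0x05=5: acc |= 5<<7 -> acc=663 shift=14
  byte[8]=0x35 cont=0 payload=0x35=53: acc |= 53<<14 -> acc=869015 shift=21 [end]
Varint 3: bytes[6:9] = 97 85 35 -> value 869015 (3 byte(s))

Answer: 221717 1480880 869015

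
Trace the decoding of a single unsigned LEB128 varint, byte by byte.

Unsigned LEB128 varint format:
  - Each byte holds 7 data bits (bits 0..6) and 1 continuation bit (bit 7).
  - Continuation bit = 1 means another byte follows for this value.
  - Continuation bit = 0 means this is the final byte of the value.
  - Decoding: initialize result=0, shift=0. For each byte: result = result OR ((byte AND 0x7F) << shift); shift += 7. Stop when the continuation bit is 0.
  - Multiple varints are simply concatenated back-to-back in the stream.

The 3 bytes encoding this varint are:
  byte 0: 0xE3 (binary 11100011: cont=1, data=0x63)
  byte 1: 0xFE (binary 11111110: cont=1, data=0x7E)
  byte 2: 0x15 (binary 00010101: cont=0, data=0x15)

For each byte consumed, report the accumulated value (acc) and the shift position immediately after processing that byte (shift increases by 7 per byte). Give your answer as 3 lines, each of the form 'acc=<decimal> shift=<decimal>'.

byte 0=0xE3: payload=0x63=99, contrib = 99<<0 = 99; acc -> 99, shift -> 7
byte 1=0xFE: payload=0x7E=126, contrib = 126<<7 = 16128; acc -> 16227, shift -> 14
byte 2=0x15: payload=0x15=21, contrib = 21<<14 = 344064; acc -> 360291, shift -> 21

Answer: acc=99 shift=7
acc=16227 shift=14
acc=360291 shift=21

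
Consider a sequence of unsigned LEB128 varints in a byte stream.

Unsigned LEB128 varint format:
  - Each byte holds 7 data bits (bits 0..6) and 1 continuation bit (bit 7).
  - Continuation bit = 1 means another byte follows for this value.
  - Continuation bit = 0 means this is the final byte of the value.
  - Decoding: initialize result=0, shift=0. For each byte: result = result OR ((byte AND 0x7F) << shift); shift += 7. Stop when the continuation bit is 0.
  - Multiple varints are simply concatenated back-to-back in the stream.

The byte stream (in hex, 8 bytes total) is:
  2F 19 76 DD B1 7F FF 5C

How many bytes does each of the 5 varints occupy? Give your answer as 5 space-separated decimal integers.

  byte[0]=0x2F cont=0 payload=0x2F=47: acc |= 47<<0 -> acc=47 shift=7 [end]
Varint 1: bytes[0:1] = 2F -> value 47 (1 byte(s))
  byte[1]=0x19 cont=0 payload=0x19=25: acc |= 25<<0 -> acc=25 shift=7 [end]
Varint 2: bytes[1:2] = 19 -> value 25 (1 byte(s))
  byte[2]=0x76 cont=0 payload=0x76=118: acc |= 118<<0 -> acc=118 shift=7 [end]
Varint 3: bytes[2:3] = 76 -> value 118 (1 byte(s))
  byte[3]=0xDD cont=1 payload=0x5D=93: acc |= 93<<0 -> acc=93 shift=7
  byte[4]=0xB1 cont=1 payload=0x31=49: acc |= 49<<7 -> acc=6365 shift=14
  byte[5]=0x7F cont=0 payload=0x7F=127: acc |= 127<<14 -> acc=2087133 shift=21 [end]
Varint 4: bytes[3:6] = DD B1 7F -> value 2087133 (3 byte(s))
  byte[6]=0xFF cont=1 payload=0x7F=127: acc |= 127<<0 -> acc=127 shift=7
  byte[7]=0x5C cont=0 payload=0x5C=92: acc |= 92<<7 -> acc=11903 shift=14 [end]
Varint 5: bytes[6:8] = FF 5C -> value 11903 (2 byte(s))

Answer: 1 1 1 3 2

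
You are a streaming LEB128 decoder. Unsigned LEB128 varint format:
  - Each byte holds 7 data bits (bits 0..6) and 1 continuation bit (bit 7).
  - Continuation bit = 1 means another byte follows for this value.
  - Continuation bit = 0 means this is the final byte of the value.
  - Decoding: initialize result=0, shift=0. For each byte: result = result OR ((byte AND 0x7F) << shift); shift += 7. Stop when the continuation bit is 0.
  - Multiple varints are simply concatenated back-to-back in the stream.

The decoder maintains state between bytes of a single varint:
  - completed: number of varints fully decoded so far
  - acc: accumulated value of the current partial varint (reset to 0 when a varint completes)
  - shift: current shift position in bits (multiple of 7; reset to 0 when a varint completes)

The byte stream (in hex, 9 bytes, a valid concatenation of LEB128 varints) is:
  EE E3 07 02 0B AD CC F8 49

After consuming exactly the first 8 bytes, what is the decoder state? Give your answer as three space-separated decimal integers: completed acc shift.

byte[0]=0xEE cont=1 payload=0x6E: acc |= 110<<0 -> completed=0 acc=110 shift=7
byte[1]=0xE3 cont=1 payload=0x63: acc |= 99<<7 -> completed=0 acc=12782 shift=14
byte[2]=0x07 cont=0 payload=0x07: varint #1 complete (value=127470); reset -> completed=1 acc=0 shift=0
byte[3]=0x02 cont=0 payload=0x02: varint #2 complete (value=2); reset -> completed=2 acc=0 shift=0
byte[4]=0x0B cont=0 payload=0x0B: varint #3 complete (value=11); reset -> completed=3 acc=0 shift=0
byte[5]=0xAD cont=1 payload=0x2D: acc |= 45<<0 -> completed=3 acc=45 shift=7
byte[6]=0xCC cont=1 payload=0x4C: acc |= 76<<7 -> completed=3 acc=9773 shift=14
byte[7]=0xF8 cont=1 payload=0x78: acc |= 120<<14 -> completed=3 acc=1975853 shift=21

Answer: 3 1975853 21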